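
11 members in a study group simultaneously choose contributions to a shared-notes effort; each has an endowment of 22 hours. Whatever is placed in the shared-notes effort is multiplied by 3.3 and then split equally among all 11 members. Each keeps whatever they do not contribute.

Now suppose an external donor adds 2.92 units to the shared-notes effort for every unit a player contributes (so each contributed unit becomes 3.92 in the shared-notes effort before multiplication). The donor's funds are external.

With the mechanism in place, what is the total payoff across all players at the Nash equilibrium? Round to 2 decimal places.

3130.51 hours

The effective private return per unit is now 3.3 × 3.92 / 11 = 1.1760 > 1, so every player's dominant strategy flips to full contribution.
At the Nash equilibrium everyone contributes 22. Group total payoff = 3.3 × 3.92 × 242 = 3130.51.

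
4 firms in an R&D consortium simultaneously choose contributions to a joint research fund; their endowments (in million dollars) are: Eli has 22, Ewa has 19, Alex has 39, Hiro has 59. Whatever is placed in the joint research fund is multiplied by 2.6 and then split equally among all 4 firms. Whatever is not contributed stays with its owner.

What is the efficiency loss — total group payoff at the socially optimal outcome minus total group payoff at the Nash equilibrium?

The private return per contributed unit is 2.6/4 = 0.6500 < 1 for every player regardless of endowment, so the Nash equilibrium is zero contribution and the group total is Σ E_j = 22 + 19 + 39 + 59 = 139.
Each contributed unit returns 2.600 to the group, so the social optimum is full contribution by everyone: group total = 2.600 × 139 = 361.40.
Efficiency loss = (2.600 − 1) × 139 = 222.40.

222.40 million dollars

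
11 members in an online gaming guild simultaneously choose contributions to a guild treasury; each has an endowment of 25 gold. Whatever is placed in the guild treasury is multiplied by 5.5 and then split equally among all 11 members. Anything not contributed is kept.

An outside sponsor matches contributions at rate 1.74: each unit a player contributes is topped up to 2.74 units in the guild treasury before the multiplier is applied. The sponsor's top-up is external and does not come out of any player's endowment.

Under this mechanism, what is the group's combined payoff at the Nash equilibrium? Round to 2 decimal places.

4144.25 gold

With the mechanism, a contributed unit returns 5.5 × 2.74 / 11 = 1.3700 per unit of net cost to the contributor — now above 1 — so contributing fully is weakly dominant for every player.
So the Nash equilibrium is full contribution by all 11; the group earns 5.5 × 2.74 × 275 = 4144.25.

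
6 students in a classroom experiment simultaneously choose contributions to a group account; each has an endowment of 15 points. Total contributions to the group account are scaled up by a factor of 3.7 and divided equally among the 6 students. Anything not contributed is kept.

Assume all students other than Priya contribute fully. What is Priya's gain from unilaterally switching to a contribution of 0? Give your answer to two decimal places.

5.75 points

Switching from a contribution of 15 to 0 lets Priya keep an extra 15 points, but lowers the group account by 15, which costs Priya their own share of that drop: 3.7/6 × 15 = 9.25.
Net gain = 15 − 9.25 = 5.75. The private return per contributed unit (0.6167) is below 1, so free-riding is indeed the best response regardless of what the others do.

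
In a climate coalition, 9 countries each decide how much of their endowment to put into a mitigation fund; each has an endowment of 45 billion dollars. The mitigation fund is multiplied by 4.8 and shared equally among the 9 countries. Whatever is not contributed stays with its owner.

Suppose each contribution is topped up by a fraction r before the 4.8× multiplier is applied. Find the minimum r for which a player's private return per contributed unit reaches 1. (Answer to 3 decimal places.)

With matching at rate r, one contributed unit becomes (1 + r) in the mitigation fund and returns 4.8 × (1 + r) / 9 to the contributor.
Setting this equal to 1: 1 + r = 9/4.8 = 1.8750.
So the minimum matching rate is r = 1.8750 − 1 = 0.875.

0.875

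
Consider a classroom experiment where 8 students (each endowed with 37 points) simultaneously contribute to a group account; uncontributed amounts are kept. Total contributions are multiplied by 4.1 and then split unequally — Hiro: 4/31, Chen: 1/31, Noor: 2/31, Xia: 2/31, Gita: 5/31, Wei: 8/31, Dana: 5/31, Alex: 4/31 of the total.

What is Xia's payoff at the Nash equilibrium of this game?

For player j, contributing a unit is worthwhile iff 4.1 × (j's share) ≥ 1, i.e. iff j's share is at least 0.2439.
Only Wei (8/31) clears that bar, contributing 37; the remaining 7 contribute 0. Total contributed: 37.
Xia keeps 37 and receives 4.1 × 37 × 2/31 = 9.79 from the group account, for a payoff of 46.79.

46.79 points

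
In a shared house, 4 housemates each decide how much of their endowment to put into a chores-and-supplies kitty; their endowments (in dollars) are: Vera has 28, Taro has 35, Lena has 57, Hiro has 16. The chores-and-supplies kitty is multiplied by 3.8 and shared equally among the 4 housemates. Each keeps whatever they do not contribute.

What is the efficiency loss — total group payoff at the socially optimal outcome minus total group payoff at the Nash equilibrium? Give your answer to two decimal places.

380.80 dollars

The private return per contributed unit is 3.8/4 = 0.9500 < 1 for every player regardless of endowment, so the Nash equilibrium is zero contribution and the group total is Σ E_j = 28 + 35 + 57 + 16 = 136.
Each contributed unit returns 3.800 to the group, so the social optimum is full contribution by everyone: group total = 3.800 × 136 = 516.80.
Efficiency loss = (3.800 − 1) × 136 = 380.80.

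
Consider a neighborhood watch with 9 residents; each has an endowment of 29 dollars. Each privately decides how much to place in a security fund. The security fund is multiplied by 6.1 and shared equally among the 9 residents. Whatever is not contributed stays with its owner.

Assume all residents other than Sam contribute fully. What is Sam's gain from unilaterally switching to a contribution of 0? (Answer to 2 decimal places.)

Switching from a contribution of 29 to 0 lets Sam keep an extra 29 dollars, but lowers the security fund by 29, which costs Sam their own share of that drop: 6.1/9 × 29 = 19.66.
Net gain = 29 − 19.66 = 9.34. The private return per contributed unit (0.6778) is below 1, so free-riding is indeed the best response regardless of what the others do.

9.34 dollars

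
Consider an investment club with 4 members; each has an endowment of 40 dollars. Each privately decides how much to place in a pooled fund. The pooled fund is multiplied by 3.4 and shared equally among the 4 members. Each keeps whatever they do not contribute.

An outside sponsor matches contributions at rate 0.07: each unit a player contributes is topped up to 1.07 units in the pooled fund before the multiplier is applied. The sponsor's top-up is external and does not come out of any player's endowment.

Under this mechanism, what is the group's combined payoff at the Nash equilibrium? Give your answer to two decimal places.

The effective private return is 3.4 × 1.07 / 4 = 0.9095, which is still under 1, so the mechanism doesn't change anyone's dominant strategy: zero contribution.
Everyone keeps their endowment and the group total is 4 × 40 = 160.

160.00 dollars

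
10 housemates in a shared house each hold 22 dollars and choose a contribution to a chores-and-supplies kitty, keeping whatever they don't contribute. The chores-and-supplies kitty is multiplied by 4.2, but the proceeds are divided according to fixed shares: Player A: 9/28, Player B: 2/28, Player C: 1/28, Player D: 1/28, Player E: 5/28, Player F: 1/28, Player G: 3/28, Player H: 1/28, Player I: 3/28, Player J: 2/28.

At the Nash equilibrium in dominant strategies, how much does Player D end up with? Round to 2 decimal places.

25.30 dollars

Each unit j contributes comes back to j as 4.2 × (j's share), so j prefers to contribute only if that share exceeds 1/4.2 = 0.2381; otherwise keeping the unit dominates.
The only share above 0.2381 is Player A's 9/28, contributing 22; the remaining 9 contribute 0. Total contributed: 22.
Player D keeps 22 and receives 4.2 × 22 × 1/28 = 3.30 from the chores-and-supplies kitty, for a payoff of 25.30.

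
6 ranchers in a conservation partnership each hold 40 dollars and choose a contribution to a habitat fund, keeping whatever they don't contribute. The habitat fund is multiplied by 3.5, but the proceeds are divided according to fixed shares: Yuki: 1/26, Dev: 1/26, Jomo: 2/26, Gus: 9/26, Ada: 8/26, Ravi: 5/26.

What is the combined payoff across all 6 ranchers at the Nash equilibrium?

Each unit j contributes comes back to j as 3.5 × (j's share), so j prefers to contribute only if that share exceeds 1/3.5 = 0.2857; otherwise keeping the unit dominates.
Gus and Ada clear that bar, contributing 40 each; the remaining 4 contribute 0. Total contributed: 80.
The habitat fund pays out 3.5 × 80 = 280.00 in total (split across the unequal shares, but the aggregate is all that matters for the group sum).
The 4 free-riders keep 40 each, adding 160. Group total = 160 + 280.00 = 440.00.

440.00 dollars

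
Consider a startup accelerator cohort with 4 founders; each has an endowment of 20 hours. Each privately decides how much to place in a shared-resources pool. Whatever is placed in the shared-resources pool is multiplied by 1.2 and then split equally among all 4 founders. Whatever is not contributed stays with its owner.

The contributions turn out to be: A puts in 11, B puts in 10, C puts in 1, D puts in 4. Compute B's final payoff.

17.80 hours

Total contributed: 11 + 10 + 1 + 4 = 26.
Each receives 1.2 × 26 / 4 = 7.80 from the shared-resources pool.
B keeps 20 − 10 = 10, so B's payoff is 10 + 7.80 = 17.80.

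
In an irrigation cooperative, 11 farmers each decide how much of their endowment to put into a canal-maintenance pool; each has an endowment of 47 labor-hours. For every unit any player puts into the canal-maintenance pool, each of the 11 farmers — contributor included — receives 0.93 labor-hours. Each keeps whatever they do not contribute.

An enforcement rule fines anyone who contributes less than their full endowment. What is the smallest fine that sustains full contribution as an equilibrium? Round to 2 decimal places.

3.29 labor-hours

Given the others contribute fully, the best deviation is to contribute 0 (any partial contribution still incurs the fine and gives up units whose private return 0.93 is below 1).
Deviating from 47 to 0 saves 47 labor-hours but forfeits the deviator's share of the drop in the canal-maintenance pool: 0.93 × 47 = 43.71.
So the deviation gain is 47 − 43.71 = 3.29, and the fine must be at least 3.29 labor-hours to wipe it out.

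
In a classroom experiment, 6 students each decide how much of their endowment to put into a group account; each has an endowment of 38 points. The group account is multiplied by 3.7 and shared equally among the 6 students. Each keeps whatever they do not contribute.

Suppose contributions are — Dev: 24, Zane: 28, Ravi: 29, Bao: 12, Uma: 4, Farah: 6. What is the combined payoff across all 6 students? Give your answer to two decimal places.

506.10 points

Total contributed: 24 + 28 + 29 + 12 + 4 + 6 = 103; total kept: 6 × 38 − 103 = 125.
The group account pays out 3.7 × 103 = 381.10 in aggregate.
Group total = 125 + 381.10 = 506.10.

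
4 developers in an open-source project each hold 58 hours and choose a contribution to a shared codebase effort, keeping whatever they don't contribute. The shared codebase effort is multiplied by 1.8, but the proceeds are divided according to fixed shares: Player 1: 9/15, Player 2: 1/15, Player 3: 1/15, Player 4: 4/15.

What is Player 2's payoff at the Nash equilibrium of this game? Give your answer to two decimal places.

64.96 hours

For player j, contributing a unit is worthwhile iff 1.8 × (j's share) ≥ 1, i.e. iff j's share is at least 0.5556.
Player 1 alone (share 9/15) is above the threshold, contributing 58; the remaining 3 contribute 0. Total contributed: 58.
Player 2 keeps 58 and receives 1.8 × 58 × 1/15 = 6.96 from the shared codebase effort, for a payoff of 64.96.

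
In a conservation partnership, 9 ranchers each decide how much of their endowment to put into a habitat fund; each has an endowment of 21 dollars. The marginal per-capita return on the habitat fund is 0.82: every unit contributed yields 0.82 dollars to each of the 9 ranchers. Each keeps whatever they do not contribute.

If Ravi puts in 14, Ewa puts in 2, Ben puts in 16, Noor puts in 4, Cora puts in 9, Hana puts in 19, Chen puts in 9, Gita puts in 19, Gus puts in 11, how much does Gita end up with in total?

Total contributed: 14 + 2 + 16 + 4 + 9 + 19 + 9 + 19 + 11 = 103.
Each receives 0.82 × 103 = 84.46 from the habitat fund.
Gita keeps 21 − 19 = 2, so Gita's payoff is 2 + 84.46 = 86.46.

86.46 dollars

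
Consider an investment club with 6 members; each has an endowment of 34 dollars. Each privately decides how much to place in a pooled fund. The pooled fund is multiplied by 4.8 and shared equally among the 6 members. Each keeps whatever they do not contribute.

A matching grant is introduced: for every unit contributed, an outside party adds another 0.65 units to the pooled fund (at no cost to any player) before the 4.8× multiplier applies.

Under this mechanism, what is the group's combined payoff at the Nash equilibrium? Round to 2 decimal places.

1615.68 dollars

Under the mechanism each unit contributed yields 4.8 × 1.65 / 6 = 1.3200 back to its contributor per unit of net cost, which exceeds 1, making full contribution the dominant choice for everyone.
At the Nash equilibrium everyone contributes 34. Group total payoff = 4.8 × 1.65 × 204 = 1615.68.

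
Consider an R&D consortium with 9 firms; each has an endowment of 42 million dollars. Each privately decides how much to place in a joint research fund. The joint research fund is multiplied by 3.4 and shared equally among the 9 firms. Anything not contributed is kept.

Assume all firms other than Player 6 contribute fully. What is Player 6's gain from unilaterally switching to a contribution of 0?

Switching from a contribution of 42 to 0 lets Player 6 keep an extra 42 million dollars, but lowers the joint research fund by 42, which costs Player 6 their own share of that drop: 3.4/9 × 42 = 15.87.
Net gain = 42 − 15.87 = 26.13. The private return per contributed unit (0.3778) is below 1, so free-riding is indeed the best response regardless of what the others do.

26.13 million dollars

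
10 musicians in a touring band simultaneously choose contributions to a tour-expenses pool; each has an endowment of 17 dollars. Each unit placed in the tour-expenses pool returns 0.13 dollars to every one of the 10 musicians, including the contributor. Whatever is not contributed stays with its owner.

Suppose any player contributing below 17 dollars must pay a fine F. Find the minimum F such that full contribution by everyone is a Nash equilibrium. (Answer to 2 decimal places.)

14.79 dollars

Given the others contribute fully, the best deviation is to contribute 0 (any partial contribution still incurs the fine and gives up units whose private return 0.13 is below 1).
Deviating from 17 to 0 saves 17 dollars but forfeits the deviator's share of the drop in the tour-expenses pool: 0.13 × 17 = 2.21.
So the deviation gain is 17 − 2.21 = 14.79, and the fine must be at least 14.79 dollars to wipe it out.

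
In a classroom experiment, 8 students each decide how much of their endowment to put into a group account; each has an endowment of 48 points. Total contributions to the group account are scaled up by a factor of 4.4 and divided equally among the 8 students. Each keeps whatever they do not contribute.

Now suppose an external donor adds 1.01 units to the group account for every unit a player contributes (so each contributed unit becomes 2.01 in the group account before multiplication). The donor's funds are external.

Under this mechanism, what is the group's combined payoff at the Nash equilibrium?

3396.10 points

Under the mechanism each unit contributed yields 4.4 × 2.01 / 8 = 1.1055 back to its contributor per unit of net cost, which exceeds 1, making full contribution the dominant choice for everyone.
At the Nash equilibrium everyone contributes 48. Group total payoff = 4.4 × 2.01 × 384 = 3396.10.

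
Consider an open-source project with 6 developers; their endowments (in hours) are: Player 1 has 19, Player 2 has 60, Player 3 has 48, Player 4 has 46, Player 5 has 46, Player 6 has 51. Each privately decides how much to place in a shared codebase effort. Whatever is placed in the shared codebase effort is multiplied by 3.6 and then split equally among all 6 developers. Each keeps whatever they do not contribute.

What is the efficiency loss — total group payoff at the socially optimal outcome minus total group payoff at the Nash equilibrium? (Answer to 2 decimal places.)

The private return per contributed unit is 3.6/6 = 0.6000 < 1 for every player regardless of endowment, so the Nash equilibrium is zero contribution and the group total is Σ E_j = 19 + 60 + 48 + 46 + 46 + 51 = 270.
Each contributed unit returns 3.600 to the group, so the social optimum is full contribution by everyone: group total = 3.600 × 270 = 972.00.
Efficiency loss = (3.600 − 1) × 270 = 702.00.

702.00 hours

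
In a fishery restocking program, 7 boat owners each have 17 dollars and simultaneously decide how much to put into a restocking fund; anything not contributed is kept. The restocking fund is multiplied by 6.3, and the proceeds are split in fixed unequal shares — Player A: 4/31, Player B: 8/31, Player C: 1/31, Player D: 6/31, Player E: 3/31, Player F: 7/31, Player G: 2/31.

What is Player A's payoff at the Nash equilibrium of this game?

For player j, contributing a unit is worthwhile iff 6.3 × (j's share) ≥ 1, i.e. iff j's share is at least 0.1587.
Player B, Player D and Player F are above the threshold, contributing 17 each; the remaining 4 contribute 0. Total contributed: 51.
Player A keeps 17 and receives 6.3 × 51 × 4/31 = 41.46 from the restocking fund, for a payoff of 58.46.

58.46 dollars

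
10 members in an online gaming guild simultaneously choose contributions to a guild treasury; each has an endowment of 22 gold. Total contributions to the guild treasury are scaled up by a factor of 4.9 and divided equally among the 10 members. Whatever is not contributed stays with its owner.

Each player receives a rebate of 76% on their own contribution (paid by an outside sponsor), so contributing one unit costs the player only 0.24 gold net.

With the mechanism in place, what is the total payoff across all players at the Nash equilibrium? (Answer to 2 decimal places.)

1245.20 gold

The effective private return per unit is now (4.9/10) / 0.24 = 2.0417 > 1, so every player's dominant strategy flips to full contribution.
So the Nash equilibrium is full contribution by all 10; the group earns 10 × (22 × 0.76 + 4.9 × 22) = 1245.20.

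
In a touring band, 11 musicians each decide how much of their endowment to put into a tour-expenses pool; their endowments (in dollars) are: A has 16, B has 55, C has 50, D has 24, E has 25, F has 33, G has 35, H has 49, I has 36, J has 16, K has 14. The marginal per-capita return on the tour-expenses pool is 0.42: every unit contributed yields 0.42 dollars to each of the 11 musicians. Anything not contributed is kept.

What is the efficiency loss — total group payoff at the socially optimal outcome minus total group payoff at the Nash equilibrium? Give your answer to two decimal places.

1277.86 dollars

The private return per contributed unit is 0.42 < 1 for everyone, so the Nash equilibrium is zero contribution and the group total is Σ E_j = 16 + 55 + 50 + 24 + 25 + 33 + 35 + 49 + 36 + 16 + 14 = 353.
Each contributed unit returns 4.620 to the group, so the social optimum is full contribution by everyone: group total = 4.620 × 353 = 1630.86.
Efficiency loss = (4.620 − 1) × 353 = 1277.86.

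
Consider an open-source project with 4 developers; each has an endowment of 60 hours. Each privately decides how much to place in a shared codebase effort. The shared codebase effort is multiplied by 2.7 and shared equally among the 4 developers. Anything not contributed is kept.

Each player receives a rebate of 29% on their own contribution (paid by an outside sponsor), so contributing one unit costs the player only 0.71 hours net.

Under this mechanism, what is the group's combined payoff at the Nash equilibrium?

Even with the mechanism, each unit contributed returns only (2.7/4) / 0.71 = 0.9507 per unit of net cost, so contributing nothing is still dominant.
Everyone keeps their endowment and the group total is 4 × 60 = 240.

240.00 hours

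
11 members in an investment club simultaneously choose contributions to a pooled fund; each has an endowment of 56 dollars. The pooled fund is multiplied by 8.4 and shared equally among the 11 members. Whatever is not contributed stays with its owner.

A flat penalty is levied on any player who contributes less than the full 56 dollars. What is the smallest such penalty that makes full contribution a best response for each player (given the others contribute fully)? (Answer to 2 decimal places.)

Given the others contribute fully, the best deviation is to contribute 0 (any partial contribution still incurs the fine and gives up units whose private return 0.7636 is below 1).
Deviating from 56 to 0 saves 56 dollars but forfeits the deviator's share of the drop in the pooled fund: 8.4/11 × 56 = 42.76.
So the deviation gain is 56 − 42.76 = 13.24, and the fine must be at least 13.24 dollars to wipe it out.

13.24 dollars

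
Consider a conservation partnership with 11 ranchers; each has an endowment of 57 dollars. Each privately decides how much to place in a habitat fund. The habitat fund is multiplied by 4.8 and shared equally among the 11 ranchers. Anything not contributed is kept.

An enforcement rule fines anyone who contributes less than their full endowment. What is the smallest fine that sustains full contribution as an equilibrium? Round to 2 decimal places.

32.13 dollars

Given the others contribute fully, the best deviation is to contribute 0 (any partial contribution still incurs the fine and gives up units whose private return 0.4364 is below 1).
Deviating from 57 to 0 saves 57 dollars but forfeits the deviator's share of the drop in the habitat fund: 4.8/11 × 57 = 24.87.
So the deviation gain is 57 − 24.87 = 32.13, and the fine must be at least 32.13 dollars to wipe it out.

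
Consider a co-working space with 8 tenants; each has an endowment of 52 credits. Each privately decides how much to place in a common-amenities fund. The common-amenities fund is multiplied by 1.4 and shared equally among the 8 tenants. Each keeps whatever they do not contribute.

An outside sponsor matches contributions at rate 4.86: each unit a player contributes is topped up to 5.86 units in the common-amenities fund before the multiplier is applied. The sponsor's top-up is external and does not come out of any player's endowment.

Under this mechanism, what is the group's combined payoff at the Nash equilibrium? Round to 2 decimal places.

3412.86 credits

With the mechanism, a contributed unit returns 1.4 × 5.86 / 8 = 1.0255 per unit of net cost to the contributor — now above 1 — so contributing fully is weakly dominant for every player.
At the Nash equilibrium everyone contributes 52. Group total payoff = 1.4 × 5.86 × 416 = 3412.86.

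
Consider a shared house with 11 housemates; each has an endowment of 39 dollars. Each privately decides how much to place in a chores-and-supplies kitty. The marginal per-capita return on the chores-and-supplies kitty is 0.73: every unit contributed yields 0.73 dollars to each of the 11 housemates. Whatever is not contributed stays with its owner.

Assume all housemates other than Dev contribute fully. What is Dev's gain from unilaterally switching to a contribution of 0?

10.53 dollars

Switching from a contribution of 39 to 0 lets Dev keep an extra 39 dollars, but lowers the chores-and-supplies kitty by 39, which costs Dev their own share of that drop: 0.73 × 39 = 28.47.
Net gain = 39 − 28.47 = 10.53. The private return per contributed unit (0.73) is below 1, so free-riding is indeed the best response regardless of what the others do.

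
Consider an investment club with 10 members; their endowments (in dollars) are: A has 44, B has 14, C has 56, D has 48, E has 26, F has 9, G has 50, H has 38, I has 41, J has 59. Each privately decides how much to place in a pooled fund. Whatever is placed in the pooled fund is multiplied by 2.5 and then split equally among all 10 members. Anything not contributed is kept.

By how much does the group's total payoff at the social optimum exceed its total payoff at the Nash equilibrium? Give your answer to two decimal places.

The private return per contributed unit is 2.5/10 = 0.2500 < 1 for every player regardless of endowment, so the Nash equilibrium is zero contribution and the group total is Σ E_j = 44 + 14 + 56 + 48 + 26 + 9 + 50 + 38 + 41 + 59 = 385.
Each contributed unit returns 2.500 to the group, so the social optimum is full contribution by everyone: group total = 2.500 × 385 = 962.50.
Efficiency loss = (2.500 − 1) × 385 = 577.50.

577.50 dollars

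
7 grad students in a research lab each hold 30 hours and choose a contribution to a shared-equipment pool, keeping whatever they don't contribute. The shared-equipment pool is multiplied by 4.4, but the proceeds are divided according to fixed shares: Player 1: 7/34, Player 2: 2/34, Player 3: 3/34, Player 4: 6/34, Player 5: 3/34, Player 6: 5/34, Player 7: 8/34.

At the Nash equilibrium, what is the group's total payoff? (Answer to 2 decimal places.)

312.00 hours

Each unit j contributes comes back to j as 4.4 × (j's share), so j prefers to contribute only if that share exceeds 1/4.4 = 0.2273; otherwise keeping the unit dominates.
Player 7 alone (share 8/34) is above the threshold, contributing 30; the remaining 6 contribute 0. Total contributed: 30.
The shared-equipment pool pays out 4.4 × 30 = 132.00 in total (split across the unequal shares, but the aggregate is all that matters for the group sum).
The 6 free-riders keep 30 each, adding 180. Group total = 180 + 132.00 = 312.00.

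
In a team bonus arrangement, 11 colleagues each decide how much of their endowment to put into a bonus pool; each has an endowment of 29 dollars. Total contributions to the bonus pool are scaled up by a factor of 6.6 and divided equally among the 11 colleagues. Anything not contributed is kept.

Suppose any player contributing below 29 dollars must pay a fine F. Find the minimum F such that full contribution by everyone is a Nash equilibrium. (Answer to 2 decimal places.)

Given the others contribute fully, the best deviation is to contribute 0 (any partial contribution still incurs the fine and gives up units whose private return 0.6000 is below 1).
Deviating from 29 to 0 saves 29 dollars but forfeits the deviator's share of the drop in the bonus pool: 6.6/11 × 29 = 17.40.
So the deviation gain is 29 − 17.40 = 11.60, and the fine must be at least 11.60 dollars to wipe it out.

11.60 dollars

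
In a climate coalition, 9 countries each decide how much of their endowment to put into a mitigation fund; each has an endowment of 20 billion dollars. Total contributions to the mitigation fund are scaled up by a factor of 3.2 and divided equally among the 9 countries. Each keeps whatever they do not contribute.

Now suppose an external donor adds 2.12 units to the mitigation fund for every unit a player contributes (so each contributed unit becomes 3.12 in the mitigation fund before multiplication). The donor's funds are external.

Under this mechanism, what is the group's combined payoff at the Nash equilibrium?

1797.12 billion dollars

The effective private return per unit is now 3.2 × 3.12 / 9 = 1.1093 > 1, so every player's dominant strategy flips to full contribution.
At the Nash equilibrium everyone contributes 20. Group total payoff = 3.2 × 3.12 × 180 = 1797.12.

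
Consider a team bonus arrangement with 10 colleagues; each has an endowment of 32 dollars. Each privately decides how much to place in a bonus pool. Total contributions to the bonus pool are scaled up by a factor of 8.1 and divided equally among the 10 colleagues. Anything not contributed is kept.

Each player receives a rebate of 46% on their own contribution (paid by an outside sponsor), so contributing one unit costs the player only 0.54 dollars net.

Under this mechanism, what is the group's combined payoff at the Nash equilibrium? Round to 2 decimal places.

The effective private return per unit is now (8.1/10) / 0.54 = 1.5000 > 1, so every player's dominant strategy flips to full contribution.
So the Nash equilibrium is full contribution by all 10; the group earns 10 × (32 × 0.46 + 8.1 × 32) = 2739.20.

2739.20 dollars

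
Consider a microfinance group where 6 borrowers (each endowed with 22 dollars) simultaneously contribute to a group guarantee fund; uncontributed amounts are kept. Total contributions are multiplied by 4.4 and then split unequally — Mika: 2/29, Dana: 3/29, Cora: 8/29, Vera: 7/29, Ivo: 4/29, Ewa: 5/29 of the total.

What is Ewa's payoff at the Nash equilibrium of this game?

For player j, contributing a unit is worthwhile iff 4.4 × (j's share) ≥ 1, i.e. iff j's share is at least 0.2273.
The shares above 0.2273 belong to Cora and Vera, contributing 22 each; the remaining 4 contribute 0. Total contributed: 44.
Ewa keeps 22 and receives 4.4 × 44 × 5/29 = 33.38 from the group guarantee fund, for a payoff of 55.38.

55.38 dollars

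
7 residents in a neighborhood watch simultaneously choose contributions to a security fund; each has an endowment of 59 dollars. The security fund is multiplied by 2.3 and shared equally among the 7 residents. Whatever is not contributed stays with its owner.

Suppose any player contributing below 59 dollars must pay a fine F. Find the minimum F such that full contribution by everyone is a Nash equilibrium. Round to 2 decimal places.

Given the others contribute fully, the best deviation is to contribute 0 (any partial contribution still incurs the fine and gives up units whose private return 0.3286 is below 1).
Deviating from 59 to 0 saves 59 dollars but forfeits the deviator's share of the drop in the security fund: 2.3/7 × 59 = 19.39.
So the deviation gain is 59 − 19.39 = 39.61, and the fine must be at least 39.61 dollars to wipe it out.

39.61 dollars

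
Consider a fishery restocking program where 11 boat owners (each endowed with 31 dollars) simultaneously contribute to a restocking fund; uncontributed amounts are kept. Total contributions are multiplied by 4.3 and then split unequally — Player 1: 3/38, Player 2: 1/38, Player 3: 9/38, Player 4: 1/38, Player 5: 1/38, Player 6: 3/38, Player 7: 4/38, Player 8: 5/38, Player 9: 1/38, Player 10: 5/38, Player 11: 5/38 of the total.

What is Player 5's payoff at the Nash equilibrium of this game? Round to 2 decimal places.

34.51 dollars

A player with share s gets back 4.3·s per unit contributed, so full contribution is dominant for anyone with s > 1/4.3 = 0.2326 and zero contribution is dominant for anyone below.
Only Player 3 (9/38) clears that bar, contributing 31; the remaining 10 contribute 0. Total contributed: 31.
Player 5 keeps 31 and receives 4.3 × 31 × 1/38 = 3.51 from the restocking fund, for a payoff of 34.51.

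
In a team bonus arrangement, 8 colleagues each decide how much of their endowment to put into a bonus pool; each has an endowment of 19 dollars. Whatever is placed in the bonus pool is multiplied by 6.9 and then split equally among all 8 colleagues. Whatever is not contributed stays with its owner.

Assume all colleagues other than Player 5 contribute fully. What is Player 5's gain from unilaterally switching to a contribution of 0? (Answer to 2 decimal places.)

Switching from a contribution of 19 to 0 lets Player 5 keep an extra 19 dollars, but lowers the bonus pool by 19, which costs Player 5 their own share of that drop: 6.9/8 × 19 = 16.39.
Net gain = 19 − 16.39 = 2.61. The private return per contributed unit (0.8625) is below 1, so free-riding is indeed the best response regardless of what the others do.

2.61 dollars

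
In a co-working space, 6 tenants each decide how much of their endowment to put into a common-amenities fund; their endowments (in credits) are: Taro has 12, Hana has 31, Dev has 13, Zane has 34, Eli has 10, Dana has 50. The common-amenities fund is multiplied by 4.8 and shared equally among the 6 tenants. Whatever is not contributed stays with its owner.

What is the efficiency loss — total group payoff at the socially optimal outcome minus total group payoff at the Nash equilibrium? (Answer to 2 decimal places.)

The private return per contributed unit is 4.8/6 = 0.8000 < 1 for every player regardless of endowment, so the Nash equilibrium is zero contribution and the group total is Σ E_j = 12 + 31 + 13 + 34 + 10 + 50 = 150.
Each contributed unit returns 4.800 to the group, so the social optimum is full contribution by everyone: group total = 4.800 × 150 = 720.00.
Efficiency loss = (4.800 − 1) × 150 = 570.00.

570.00 credits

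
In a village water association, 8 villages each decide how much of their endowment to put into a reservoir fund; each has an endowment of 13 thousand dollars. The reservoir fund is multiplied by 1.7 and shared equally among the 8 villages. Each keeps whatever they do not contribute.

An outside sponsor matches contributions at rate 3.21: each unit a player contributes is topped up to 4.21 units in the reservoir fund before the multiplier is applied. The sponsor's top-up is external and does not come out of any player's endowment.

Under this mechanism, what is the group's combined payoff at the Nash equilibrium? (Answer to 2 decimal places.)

Even with the mechanism, each unit contributed returns only 1.7 × 4.21 / 8 = 0.8946 per unit of net cost, so contributing nothing is still dominant.
At the Nash equilibrium no one contributes; group total payoff = 8 × 13 = 104.

104.00 thousand dollars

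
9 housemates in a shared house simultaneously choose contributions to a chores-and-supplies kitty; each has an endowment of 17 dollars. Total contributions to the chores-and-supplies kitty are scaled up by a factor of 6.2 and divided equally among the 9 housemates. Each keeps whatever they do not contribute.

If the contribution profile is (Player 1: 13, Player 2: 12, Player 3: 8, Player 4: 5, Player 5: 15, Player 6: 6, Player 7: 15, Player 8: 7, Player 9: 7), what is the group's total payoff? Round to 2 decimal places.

Total contributed: 13 + 12 + 8 + 5 + 15 + 6 + 15 + 7 + 7 = 88; total kept: 9 × 17 − 88 = 65.
The chores-and-supplies kitty pays out 6.2 × 88 = 545.60 in aggregate.
Group total = 65 + 545.60 = 610.60.

610.60 dollars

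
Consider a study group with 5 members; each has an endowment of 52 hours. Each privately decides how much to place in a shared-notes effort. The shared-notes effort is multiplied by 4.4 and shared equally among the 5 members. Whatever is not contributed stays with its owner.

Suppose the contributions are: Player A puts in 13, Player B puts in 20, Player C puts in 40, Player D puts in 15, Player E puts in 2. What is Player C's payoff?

91.20 hours

Total contributed: 13 + 20 + 40 + 15 + 2 = 90.
Each receives 4.4 × 90 / 5 = 79.20 from the shared-notes effort.
Player C keeps 52 − 40 = 12, so Player C's payoff is 12 + 79.20 = 91.20.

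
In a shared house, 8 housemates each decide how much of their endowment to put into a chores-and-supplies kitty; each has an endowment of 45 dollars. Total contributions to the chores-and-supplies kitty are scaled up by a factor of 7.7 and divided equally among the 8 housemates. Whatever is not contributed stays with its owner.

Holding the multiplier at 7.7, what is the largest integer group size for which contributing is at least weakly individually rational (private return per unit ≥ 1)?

7

Private return per unit is 7.7/(group size), which is ≥ 1 whenever the group size is ≤ 7.7.
The largest such integer is 7.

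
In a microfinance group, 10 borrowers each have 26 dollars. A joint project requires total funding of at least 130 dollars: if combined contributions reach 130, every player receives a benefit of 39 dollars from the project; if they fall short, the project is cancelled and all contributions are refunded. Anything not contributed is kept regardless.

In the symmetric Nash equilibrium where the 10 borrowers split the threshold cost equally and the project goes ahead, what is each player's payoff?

52 dollars

Equal share of the threshold: 130/10 = 13.
At this profile no one gains by cutting their contribution: any cut drops the total below 130, the project is cancelled, contributions are refunded, and the deviator ends with 26, which is less than 26 − 13 + 39 = 52. Contributing more than 13 just wastes the excess. So contributing exactly 13 is a best response.
Each player's payoff: 26 − 13 + 39 = 52.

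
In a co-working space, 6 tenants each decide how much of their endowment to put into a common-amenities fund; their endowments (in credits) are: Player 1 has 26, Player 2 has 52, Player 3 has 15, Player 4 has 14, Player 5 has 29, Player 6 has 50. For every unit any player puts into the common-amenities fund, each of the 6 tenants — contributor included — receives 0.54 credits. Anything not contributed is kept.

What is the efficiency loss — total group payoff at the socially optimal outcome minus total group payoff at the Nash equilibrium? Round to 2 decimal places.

416.64 credits

The private return per contributed unit is 0.54 < 1 for everyone, so the Nash equilibrium is zero contribution and the group total is Σ E_j = 26 + 52 + 15 + 14 + 29 + 50 = 186.
Each contributed unit returns 3.240 to the group, so the social optimum is full contribution by everyone: group total = 3.240 × 186 = 602.64.
Efficiency loss = (3.240 − 1) × 186 = 416.64.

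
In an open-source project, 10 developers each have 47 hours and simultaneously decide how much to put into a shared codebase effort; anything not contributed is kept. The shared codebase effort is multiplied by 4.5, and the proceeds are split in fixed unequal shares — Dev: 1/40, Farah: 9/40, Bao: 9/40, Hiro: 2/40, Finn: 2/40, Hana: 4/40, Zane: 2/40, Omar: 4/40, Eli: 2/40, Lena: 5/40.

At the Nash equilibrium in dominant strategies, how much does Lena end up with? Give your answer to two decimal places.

For player j, contributing a unit is worthwhile iff 4.5 × (j's share) ≥ 1, i.e. iff j's share is at least 0.2222.
Farah and Bao are above the threshold, contributing 47 each; the remaining 8 contribute 0. Total contributed: 94.
Lena keeps 47 and receives 4.5 × 94 × 5/40 = 52.88 from the shared codebase effort, for a payoff of 99.88.

99.88 hours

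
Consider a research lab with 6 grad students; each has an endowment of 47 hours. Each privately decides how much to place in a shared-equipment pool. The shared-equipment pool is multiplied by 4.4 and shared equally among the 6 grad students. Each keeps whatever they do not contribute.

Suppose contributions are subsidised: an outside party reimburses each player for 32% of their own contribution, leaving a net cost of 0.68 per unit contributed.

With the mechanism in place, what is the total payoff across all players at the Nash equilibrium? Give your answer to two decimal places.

Under the mechanism each unit contributed yields (4.4/6) / 0.68 = 1.0784 back to its contributor per unit of net cost, which exceeds 1, making full contribution the dominant choice for everyone.
At the Nash equilibrium everyone contributes 47. Group total payoff = 6 × (47 × 0.32 + 4.4 × 47) = 1331.04.

1331.04 hours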